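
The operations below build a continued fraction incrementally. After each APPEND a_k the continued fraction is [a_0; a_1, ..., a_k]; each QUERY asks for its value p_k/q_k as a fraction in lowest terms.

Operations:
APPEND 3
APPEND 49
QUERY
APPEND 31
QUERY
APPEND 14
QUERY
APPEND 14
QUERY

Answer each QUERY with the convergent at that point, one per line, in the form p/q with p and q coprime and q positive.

148/49
4591/1520
64422/21329
906499/300126

APPEND 3: p_0 = 3·1 + 0 = 3, q_0 = 3·0 + 1 = 1 → 3/1
APPEND 49: p_1 = 49·3 + 1 = 148, q_1 = 49·1 + 0 = 49 → 148/49
APPEND 31: p_2 = 31·148 + 3 = 4591, q_2 = 31·49 + 1 = 1520 → 4591/1520
APPEND 14: p_3 = 14·4591 + 148 = 64422, q_3 = 14·1520 + 49 = 21329 → 64422/21329
APPEND 14: p_4 = 14·64422 + 4591 = 906499, q_4 = 14·21329 + 1520 = 300126 → 906499/300126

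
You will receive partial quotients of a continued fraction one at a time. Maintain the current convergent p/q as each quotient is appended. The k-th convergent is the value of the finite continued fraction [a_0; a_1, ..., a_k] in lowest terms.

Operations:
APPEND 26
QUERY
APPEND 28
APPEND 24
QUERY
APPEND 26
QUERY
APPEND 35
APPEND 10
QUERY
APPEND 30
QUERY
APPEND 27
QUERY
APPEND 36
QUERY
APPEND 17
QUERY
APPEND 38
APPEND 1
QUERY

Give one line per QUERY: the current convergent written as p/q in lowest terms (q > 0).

26/1
17522/673
456301/17526
160336871/6158356
4826094187/185364763
130464879920/5011006957
4701561771307/180581615215
80057014992139/3074898465612
3126925146464728/120101621774083

APPEND 26: p_0 = 26·1 + 0 = 26, q_0 = 26·0 + 1 = 1 → 26/1
APPEND 28: p_1 = 28·26 + 1 = 729, q_1 = 28·1 + 0 = 28 → 729/28
APPEND 24: p_2 = 24·729 + 26 = 17522, q_2 = 24·28 + 1 = 673 → 17522/673
APPEND 26: p_3 = 26·17522 + 729 = 456301, q_3 = 26·673 + 28 = 17526 → 456301/17526
APPEND 35: p_4 = 35·456301 + 17522 = 15988057, q_4 = 35·17526 + 673 = 614083 → 15988057/614083
APPEND 10: p_5 = 10·15988057 + 456301 = 160336871, q_5 = 10·614083 + 17526 = 6158356 → 160336871/6158356
APPEND 30: p_6 = 30·160336871 + 15988057 = 4826094187, q_6 = 30·6158356 + 614083 = 185364763 → 4826094187/185364763
APPEND 27: p_7 = 27·4826094187 + 160336871 = 130464879920, q_7 = 27·185364763 + 6158356 = 5011006957 → 130464879920/5011006957
APPEND 36: p_8 = 36·130464879920 + 4826094187 = 4701561771307, q_8 = 36·5011006957 + 185364763 = 180581615215 → 4701561771307/180581615215
APPEND 17: p_9 = 17·4701561771307 + 130464879920 = 80057014992139, q_9 = 17·180581615215 + 5011006957 = 3074898465612 → 80057014992139/3074898465612
APPEND 38: p_10 = 38·80057014992139 + 4701561771307 = 3046868131472589, q_10 = 38·3074898465612 + 180581615215 = 117026723308471 → 3046868131472589/117026723308471
APPEND 1: p_11 = 1·3046868131472589 + 80057014992139 = 3126925146464728, q_11 = 1·117026723308471 + 3074898465612 = 120101621774083 → 3126925146464728/120101621774083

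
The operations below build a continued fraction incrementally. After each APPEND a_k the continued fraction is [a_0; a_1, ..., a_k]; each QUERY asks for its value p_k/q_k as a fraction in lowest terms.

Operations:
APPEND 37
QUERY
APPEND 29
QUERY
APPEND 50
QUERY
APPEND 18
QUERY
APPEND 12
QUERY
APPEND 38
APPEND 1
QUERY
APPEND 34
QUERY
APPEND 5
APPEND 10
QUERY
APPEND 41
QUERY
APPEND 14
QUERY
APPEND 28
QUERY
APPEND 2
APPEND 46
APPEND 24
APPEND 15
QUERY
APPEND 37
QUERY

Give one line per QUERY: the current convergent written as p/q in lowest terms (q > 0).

37/1
1074/29
53737/1451
968340/26147
11673817/315215
456247203/12319532
15956978288/430868405
818368364718/22097483975
33633344092081/908163504532
471685185653852/12736386547423
13240818542399937/357526986832376
452771104951017757103/12225670819333048411
16782632083941525978529/453162609311041221606

APPEND 37: p_0 = 37·1 + 0 = 37, q_0 = 37·0 + 1 = 1 → 37/1
APPEND 29: p_1 = 29·37 + 1 = 1074, q_1 = 29·1 + 0 = 29 → 1074/29
APPEND 50: p_2 = 50·1074 + 37 = 53737, q_2 = 50·29 + 1 = 1451 → 53737/1451
APPEND 18: p_3 = 18·53737 + 1074 = 968340, q_3 = 18·1451 + 29 = 26147 → 968340/26147
APPEND 12: p_4 = 12·968340 + 53737 = 11673817, q_4 = 12·26147 + 1451 = 315215 → 11673817/315215
APPEND 38: p_5 = 38·11673817 + 968340 = 444573386, q_5 = 38·315215 + 26147 = 12004317 → 444573386/12004317
APPEND 1: p_6 = 1·444573386 + 11673817 = 456247203, q_6 = 1·12004317 + 315215 = 12319532 → 456247203/12319532
APPEND 34: p_7 = 34·456247203 + 444573386 = 15956978288, q_7 = 34·12319532 + 12004317 = 430868405 → 15956978288/430868405
APPEND 5: p_8 = 5·15956978288 + 456247203 = 80241138643, q_8 = 5·430868405 + 12319532 = 2166661557 → 80241138643/2166661557
APPEND 10: p_9 = 10·80241138643 + 15956978288 = 818368364718, q_9 = 10·2166661557 + 430868405 = 22097483975 → 818368364718/22097483975
APPEND 41: p_10 = 41·818368364718 + 80241138643 = 33633344092081, q_10 = 41·22097483975 + 2166661557 = 908163504532 → 33633344092081/908163504532
APPEND 14: p_11 = 14·33633344092081 + 818368364718 = 471685185653852, q_11 = 14·908163504532 + 22097483975 = 12736386547423 → 471685185653852/12736386547423
APPEND 28: p_12 = 28·471685185653852 + 33633344092081 = 13240818542399937, q_12 = 28·12736386547423 + 908163504532 = 357526986832376 → 13240818542399937/357526986832376
APPEND 2: p_13 = 2·13240818542399937 + 471685185653852 = 26953322270453726, q_13 = 2·357526986832376 + 12736386547423 = 727790360212175 → 26953322270453726/727790360212175
APPEND 46: p_14 = 46·26953322270453726 + 13240818542399937 = 1253093642983271333, q_14 = 46·727790360212175 + 357526986832376 = 33835883556592426 → 1253093642983271333/33835883556592426
APPEND 24: p_15 = 24·1253093642983271333 + 26953322270453726 = 30101200753868965718, q_15 = 24·33835883556592426 + 727790360212175 = 812788995718430399 → 30101200753868965718/812788995718430399
APPEND 15: p_16 = 15·30101200753868965718 + 1253093642983271333 = 452771104951017757103, q_16 = 15·812788995718430399 + 33835883556592426 = 12225670819333048411 → 452771104951017757103/12225670819333048411
APPEND 37: p_17 = 37·452771104951017757103 + 30101200753868965718 = 16782632083941525978529, q_17 = 37·12225670819333048411 + 812788995718430399 = 453162609311041221606 → 16782632083941525978529/453162609311041221606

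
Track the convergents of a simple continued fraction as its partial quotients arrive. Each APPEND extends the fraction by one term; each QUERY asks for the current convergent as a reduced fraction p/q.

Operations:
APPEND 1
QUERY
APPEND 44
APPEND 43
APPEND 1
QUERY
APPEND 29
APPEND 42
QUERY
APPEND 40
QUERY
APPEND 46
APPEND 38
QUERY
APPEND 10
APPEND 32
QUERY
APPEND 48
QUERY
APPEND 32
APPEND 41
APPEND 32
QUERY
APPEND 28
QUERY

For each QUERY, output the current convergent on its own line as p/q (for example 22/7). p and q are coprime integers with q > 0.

APPEND 1: p_0 = 1·1 + 0 = 1, q_0 = 1·0 + 1 = 1 → 1/1
APPEND 44: p_1 = 44·1 + 1 = 45, q_1 = 44·1 + 0 = 44 → 45/44
APPEND 43: p_2 = 43·45 + 1 = 1936, q_2 = 43·44 + 1 = 1893 → 1936/1893
APPEND 1: p_3 = 1·1936 + 45 = 1981, q_3 = 1·1893 + 44 = 1937 → 1981/1937
APPEND 29: p_4 = 29·1981 + 1936 = 59385, q_4 = 29·1937 + 1893 = 58066 → 59385/58066
APPEND 42: p_5 = 42·59385 + 1981 = 2496151, q_5 = 42·58066 + 1937 = 2440709 → 2496151/2440709
APPEND 40: p_6 = 40·2496151 + 59385 = 99905425, q_6 = 40·2440709 + 58066 = 97686426 → 99905425/97686426
APPEND 46: p_7 = 46·99905425 + 2496151 = 4598145701, q_7 = 46·97686426 + 2440709 = 4496016305 → 4598145701/4496016305
APPEND 38: p_8 = 38·4598145701 + 99905425 = 174829442063, q_8 = 38·4496016305 + 97686426 = 170946306016 → 174829442063/170946306016
APPEND 10: p_9 = 10·174829442063 + 4598145701 = 1752892566331, q_9 = 10·170946306016 + 4496016305 = 1713959076465 → 1752892566331/1713959076465
APPEND 32: p_10 = 32·1752892566331 + 174829442063 = 56267391564655, q_10 = 32·1713959076465 + 170946306016 = 55017636752896 → 56267391564655/55017636752896
APPEND 48: p_11 = 48·56267391564655 + 1752892566331 = 2702587687669771, q_11 = 48·55017636752896 + 1713959076465 = 2642560523215473 → 2702587687669771/2642560523215473
APPEND 32: p_12 = 32·2702587687669771 + 56267391564655 = 86539073396997327, q_12 = 32·2642560523215473 + 55017636752896 = 84616954379648032 → 86539073396997327/84616954379648032
APPEND 41: p_13 = 41·86539073396997327 + 2702587687669771 = 3550804596964560178, q_13 = 41·84616954379648032 + 2642560523215473 = 3471937690088784785 → 3550804596964560178/3471937690088784785
APPEND 32: p_14 = 32·3550804596964560178 + 86539073396997327 = 113712286176262923023, q_14 = 32·3471937690088784785 + 84616954379648032 = 111186623037220761152 → 113712286176262923023/111186623037220761152
APPEND 28: p_15 = 28·113712286176262923023 + 3550804596964560178 = 3187494817532326404822, q_15 = 28·111186623037220761152 + 3471937690088784785 = 3116697382732270097041 → 3187494817532326404822/3116697382732270097041

1/1
1981/1937
2496151/2440709
99905425/97686426
174829442063/170946306016
56267391564655/55017636752896
2702587687669771/2642560523215473
113712286176262923023/111186623037220761152
3187494817532326404822/3116697382732270097041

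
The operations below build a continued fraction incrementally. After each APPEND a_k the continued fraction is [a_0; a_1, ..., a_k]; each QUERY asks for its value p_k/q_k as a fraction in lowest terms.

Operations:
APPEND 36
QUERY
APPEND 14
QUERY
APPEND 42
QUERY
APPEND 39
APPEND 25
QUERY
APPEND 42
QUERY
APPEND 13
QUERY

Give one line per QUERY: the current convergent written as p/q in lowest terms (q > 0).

APPEND 36: p_0 = 36·1 + 0 = 36, q_0 = 36·0 + 1 = 1 → 36/1
APPEND 14: p_1 = 14·36 + 1 = 505, q_1 = 14·1 + 0 = 14 → 505/14
APPEND 42: p_2 = 42·505 + 36 = 21246, q_2 = 42·14 + 1 = 589 → 21246/589
APPEND 39: p_3 = 39·21246 + 505 = 829099, q_3 = 39·589 + 14 = 22985 → 829099/22985
APPEND 25: p_4 = 25·829099 + 21246 = 20748721, q_4 = 25·22985 + 589 = 575214 → 20748721/575214
APPEND 42: p_5 = 42·20748721 + 829099 = 872275381, q_5 = 42·575214 + 22985 = 24181973 → 872275381/24181973
APPEND 13: p_6 = 13·872275381 + 20748721 = 11360328674, q_6 = 13·24181973 + 575214 = 314940863 → 11360328674/314940863

36/1
505/14
21246/589
20748721/575214
872275381/24181973
11360328674/314940863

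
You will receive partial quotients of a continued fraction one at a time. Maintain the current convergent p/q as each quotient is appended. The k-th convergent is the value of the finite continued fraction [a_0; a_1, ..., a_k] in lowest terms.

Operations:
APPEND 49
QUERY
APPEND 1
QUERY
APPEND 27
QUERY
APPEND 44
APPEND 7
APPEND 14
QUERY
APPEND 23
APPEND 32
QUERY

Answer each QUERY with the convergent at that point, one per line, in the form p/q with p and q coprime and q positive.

APPEND 49: p_0 = 49·1 + 0 = 49, q_0 = 49·0 + 1 = 1 → 49/1
APPEND 1: p_1 = 1·49 + 1 = 50, q_1 = 1·1 + 0 = 1 → 50/1
APPEND 27: p_2 = 27·50 + 49 = 1399, q_2 = 27·1 + 1 = 28 → 1399/28
APPEND 44: p_3 = 44·1399 + 50 = 61606, q_3 = 44·28 + 1 = 1233 → 61606/1233
APPEND 7: p_4 = 7·61606 + 1399 = 432641, q_4 = 7·1233 + 28 = 8659 → 432641/8659
APPEND 14: p_5 = 14·432641 + 61606 = 6118580, q_5 = 14·8659 + 1233 = 122459 → 6118580/122459
APPEND 23: p_6 = 23·6118580 + 432641 = 141159981, q_6 = 23·122459 + 8659 = 2825216 → 141159981/2825216
APPEND 32: p_7 = 32·141159981 + 6118580 = 4523237972, q_7 = 32·2825216 + 122459 = 90529371 → 4523237972/90529371

49/1
50/1
1399/28
6118580/122459
4523237972/90529371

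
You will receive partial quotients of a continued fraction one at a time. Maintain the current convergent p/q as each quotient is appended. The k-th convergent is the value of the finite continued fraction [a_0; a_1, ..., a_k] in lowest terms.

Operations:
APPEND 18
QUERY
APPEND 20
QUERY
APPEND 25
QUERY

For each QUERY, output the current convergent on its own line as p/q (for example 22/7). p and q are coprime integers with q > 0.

APPEND 18: p_0 = 18·1 + 0 = 18, q_0 = 18·0 + 1 = 1 → 18/1
APPEND 20: p_1 = 20·18 + 1 = 361, q_1 = 20·1 + 0 = 20 → 361/20
APPEND 25: p_2 = 25·361 + 18 = 9043, q_2 = 25·20 + 1 = 501 → 9043/501

18/1
361/20
9043/501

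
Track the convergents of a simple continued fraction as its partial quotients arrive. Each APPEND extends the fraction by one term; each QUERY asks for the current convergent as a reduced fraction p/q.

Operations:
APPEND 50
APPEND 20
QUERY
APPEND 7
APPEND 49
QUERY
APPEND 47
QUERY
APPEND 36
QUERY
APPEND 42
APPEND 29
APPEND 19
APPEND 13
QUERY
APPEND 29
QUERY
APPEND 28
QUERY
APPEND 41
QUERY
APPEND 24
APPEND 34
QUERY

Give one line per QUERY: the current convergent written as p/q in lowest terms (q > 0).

APPEND 50: p_0 = 50·1 + 0 = 50, q_0 = 50·0 + 1 = 1 → 50/1
APPEND 20: p_1 = 20·50 + 1 = 1001, q_1 = 20·1 + 0 = 20 → 1001/20
APPEND 7: p_2 = 7·1001 + 50 = 7057, q_2 = 7·20 + 1 = 141 → 7057/141
APPEND 49: p_3 = 49·7057 + 1001 = 346794, q_3 = 49·141 + 20 = 6929 → 346794/6929
APPEND 47: p_4 = 47·346794 + 7057 = 16306375, q_4 = 47·6929 + 141 = 325804 → 16306375/325804
APPEND 36: p_5 = 36·16306375 + 346794 = 587376294, q_5 = 36·325804 + 6929 = 11735873 → 587376294/11735873
APPEND 42: p_6 = 42·587376294 + 16306375 = 24686110723, q_6 = 42·11735873 + 325804 = 493232470 → 24686110723/493232470
APPEND 29: p_7 = 29·24686110723 + 587376294 = 716484587261, q_7 = 29·493232470 + 11735873 = 14315477503 → 716484587261/14315477503
APPEND 19: p_8 = 19·716484587261 + 24686110723 = 13637893268682, q_8 = 19·14315477503 + 493232470 = 272487305027 → 13637893268682/272487305027
APPEND 13: p_9 = 13·13637893268682 + 716484587261 = 178009097080127, q_9 = 13·272487305027 + 14315477503 = 3556650442854 → 178009097080127/3556650442854
APPEND 29: p_10 = 29·178009097080127 + 13637893268682 = 5175901708592365, q_10 = 29·3556650442854 + 272487305027 = 103415350147793 → 5175901708592365/103415350147793
APPEND 28: p_11 = 28·5175901708592365 + 178009097080127 = 145103256937666347, q_11 = 28·103415350147793 + 3556650442854 = 2899186454581058 → 145103256937666347/2899186454581058
APPEND 41: p_12 = 41·145103256937666347 + 5175901708592365 = 5954409436152912592, q_12 = 41·2899186454581058 + 103415350147793 = 118970059987971171 → 5954409436152912592/118970059987971171
APPEND 24: p_13 = 24·5954409436152912592 + 145103256937666347 = 143050929724607568555, q_13 = 24·118970059987971171 + 2899186454581058 = 2858180626165889162 → 143050929724607568555/2858180626165889162
APPEND 34: p_14 = 34·143050929724607568555 + 5954409436152912592 = 4869686020072810243462, q_14 = 34·2858180626165889162 + 118970059987971171 = 97297111349628202679 → 4869686020072810243462/97297111349628202679

1001/20
346794/6929
16306375/325804
587376294/11735873
178009097080127/3556650442854
5175901708592365/103415350147793
145103256937666347/2899186454581058
5954409436152912592/118970059987971171
4869686020072810243462/97297111349628202679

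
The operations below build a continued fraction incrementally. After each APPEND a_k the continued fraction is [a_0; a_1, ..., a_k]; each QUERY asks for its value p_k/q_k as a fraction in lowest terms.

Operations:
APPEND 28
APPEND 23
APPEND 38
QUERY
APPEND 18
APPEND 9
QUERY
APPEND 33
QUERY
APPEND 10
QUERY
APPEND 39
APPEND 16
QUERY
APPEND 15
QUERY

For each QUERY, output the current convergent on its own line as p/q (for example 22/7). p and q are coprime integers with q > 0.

24538/875
4005499/142832
132623796/4729229
1330243459/47435122
833524142611/29722618914
12554874257862/447693982697

APPEND 28: p_0 = 28·1 + 0 = 28, q_0 = 28·0 + 1 = 1 → 28/1
APPEND 23: p_1 = 23·28 + 1 = 645, q_1 = 23·1 + 0 = 23 → 645/23
APPEND 38: p_2 = 38·645 + 28 = 24538, q_2 = 38·23 + 1 = 875 → 24538/875
APPEND 18: p_3 = 18·24538 + 645 = 442329, q_3 = 18·875 + 23 = 15773 → 442329/15773
APPEND 9: p_4 = 9·442329 + 24538 = 4005499, q_4 = 9·15773 + 875 = 142832 → 4005499/142832
APPEND 33: p_5 = 33·4005499 + 442329 = 132623796, q_5 = 33·142832 + 15773 = 4729229 → 132623796/4729229
APPEND 10: p_6 = 10·132623796 + 4005499 = 1330243459, q_6 = 10·4729229 + 142832 = 47435122 → 1330243459/47435122
APPEND 39: p_7 = 39·1330243459 + 132623796 = 52012118697, q_7 = 39·47435122 + 4729229 = 1854698987 → 52012118697/1854698987
APPEND 16: p_8 = 16·52012118697 + 1330243459 = 833524142611, q_8 = 16·1854698987 + 47435122 = 29722618914 → 833524142611/29722618914
APPEND 15: p_9 = 15·833524142611 + 52012118697 = 12554874257862, q_9 = 15·29722618914 + 1854698987 = 447693982697 → 12554874257862/447693982697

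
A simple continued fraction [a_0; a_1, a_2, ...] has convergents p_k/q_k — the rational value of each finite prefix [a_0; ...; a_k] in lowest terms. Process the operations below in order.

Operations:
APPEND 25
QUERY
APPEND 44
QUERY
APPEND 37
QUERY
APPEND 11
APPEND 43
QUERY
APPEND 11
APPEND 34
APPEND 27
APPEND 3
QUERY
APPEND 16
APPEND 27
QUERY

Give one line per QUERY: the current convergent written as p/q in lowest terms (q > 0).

25/1
1101/44
40762/1629
19368531/774038
597475996826/23877346487
264018884263169/10551169272326

APPEND 25: p_0 = 25·1 + 0 = 25, q_0 = 25·0 + 1 = 1 → 25/1
APPEND 44: p_1 = 44·25 + 1 = 1101, q_1 = 44·1 + 0 = 44 → 1101/44
APPEND 37: p_2 = 37·1101 + 25 = 40762, q_2 = 37·44 + 1 = 1629 → 40762/1629
APPEND 11: p_3 = 11·40762 + 1101 = 449483, q_3 = 11·1629 + 44 = 17963 → 449483/17963
APPEND 43: p_4 = 43·449483 + 40762 = 19368531, q_4 = 43·17963 + 1629 = 774038 → 19368531/774038
APPEND 11: p_5 = 11·19368531 + 449483 = 213503324, q_5 = 11·774038 + 17963 = 8532381 → 213503324/8532381
APPEND 34: p_6 = 34·213503324 + 19368531 = 7278481547, q_6 = 34·8532381 + 774038 = 290874992 → 7278481547/290874992
APPEND 27: p_7 = 27·7278481547 + 213503324 = 196732505093, q_7 = 27·290874992 + 8532381 = 7862157165 → 196732505093/7862157165
APPEND 3: p_8 = 3·196732505093 + 7278481547 = 597475996826, q_8 = 3·7862157165 + 290874992 = 23877346487 → 597475996826/23877346487
APPEND 16: p_9 = 16·597475996826 + 196732505093 = 9756348454309, q_9 = 16·23877346487 + 7862157165 = 389899700957 → 9756348454309/389899700957
APPEND 27: p_10 = 27·9756348454309 + 597475996826 = 264018884263169, q_10 = 27·389899700957 + 23877346487 = 10551169272326 → 264018884263169/10551169272326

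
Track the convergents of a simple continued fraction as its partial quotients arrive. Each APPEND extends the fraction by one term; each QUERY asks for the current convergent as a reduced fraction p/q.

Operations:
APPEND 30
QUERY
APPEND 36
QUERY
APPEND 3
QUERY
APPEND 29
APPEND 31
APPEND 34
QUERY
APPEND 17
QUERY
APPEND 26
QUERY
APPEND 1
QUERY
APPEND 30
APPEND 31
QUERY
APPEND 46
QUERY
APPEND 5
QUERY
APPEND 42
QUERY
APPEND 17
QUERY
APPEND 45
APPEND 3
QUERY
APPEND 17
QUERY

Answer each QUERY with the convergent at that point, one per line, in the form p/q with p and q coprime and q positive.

APPEND 30: p_0 = 30·1 + 0 = 30, q_0 = 30·0 + 1 = 1 → 30/1
APPEND 36: p_1 = 36·30 + 1 = 1081, q_1 = 36·1 + 0 = 36 → 1081/36
APPEND 3: p_2 = 3·1081 + 30 = 3273, q_2 = 3·36 + 1 = 109 → 3273/109
APPEND 29: p_3 = 29·3273 + 1081 = 95998, q_3 = 29·109 + 36 = 3197 → 95998/3197
APPEND 31: p_4 = 31·95998 + 3273 = 2979211, q_4 = 31·3197 + 109 = 99216 → 2979211/99216
APPEND 34: p_5 = 34·2979211 + 95998 = 101389172, q_5 = 34·99216 + 3197 = 3376541 → 101389172/3376541
APPEND 17: p_6 = 17·101389172 + 2979211 = 1726595135, q_6 = 17·3376541 + 99216 = 57500413 → 1726595135/57500413
APPEND 26: p_7 = 26·1726595135 + 101389172 = 44992862682, q_7 = 26·57500413 + 3376541 = 1498387279 → 44992862682/1498387279
APPEND 1: p_8 = 1·44992862682 + 1726595135 = 46719457817, q_8 = 1·1498387279 + 57500413 = 1555887692 → 46719457817/1555887692
APPEND 30: p_9 = 30·46719457817 + 44992862682 = 1446576597192, q_9 = 30·1555887692 + 1498387279 = 48175018039 → 1446576597192/48175018039
APPEND 31: p_10 = 31·1446576597192 + 46719457817 = 44890593970769, q_10 = 31·48175018039 + 1555887692 = 1494981446901 → 44890593970769/1494981446901
APPEND 46: p_11 = 46·44890593970769 + 1446576597192 = 2066413899252566, q_11 = 46·1494981446901 + 48175018039 = 68817321575485 → 2066413899252566/68817321575485
APPEND 5: p_12 = 5·2066413899252566 + 44890593970769 = 10376960090233599, q_12 = 5·68817321575485 + 1494981446901 = 345581589324326 → 10376960090233599/345581589324326
APPEND 42: p_13 = 42·10376960090233599 + 2066413899252566 = 437898737689063724, q_13 = 42·345581589324326 + 68817321575485 = 14583244073197177 → 437898737689063724/14583244073197177
APPEND 17: p_14 = 17·437898737689063724 + 10376960090233599 = 7454655500804316907, q_14 = 17·14583244073197177 + 345581589324326 = 248260730833676335 → 7454655500804316907/248260730833676335
APPEND 45: p_15 = 45·7454655500804316907 + 437898737689063724 = 335897396273883324539, q_15 = 45·248260730833676335 + 14583244073197177 = 11186316131588632252 → 335897396273883324539/11186316131588632252
APPEND 3: p_16 = 3·335897396273883324539 + 7454655500804316907 = 1015146844322454290524, q_16 = 3·11186316131588632252 + 248260730833676335 = 33807209125599573091 → 1015146844322454290524/33807209125599573091
APPEND 17: p_17 = 17·1015146844322454290524 + 335897396273883324539 = 17593393749755606263447, q_17 = 17·33807209125599573091 + 11186316131588632252 = 585908871266781374799 → 17593393749755606263447/585908871266781374799

30/1
1081/36
3273/109
101389172/3376541
1726595135/57500413
44992862682/1498387279
46719457817/1555887692
44890593970769/1494981446901
2066413899252566/68817321575485
10376960090233599/345581589324326
437898737689063724/14583244073197177
7454655500804316907/248260730833676335
1015146844322454290524/33807209125599573091
17593393749755606263447/585908871266781374799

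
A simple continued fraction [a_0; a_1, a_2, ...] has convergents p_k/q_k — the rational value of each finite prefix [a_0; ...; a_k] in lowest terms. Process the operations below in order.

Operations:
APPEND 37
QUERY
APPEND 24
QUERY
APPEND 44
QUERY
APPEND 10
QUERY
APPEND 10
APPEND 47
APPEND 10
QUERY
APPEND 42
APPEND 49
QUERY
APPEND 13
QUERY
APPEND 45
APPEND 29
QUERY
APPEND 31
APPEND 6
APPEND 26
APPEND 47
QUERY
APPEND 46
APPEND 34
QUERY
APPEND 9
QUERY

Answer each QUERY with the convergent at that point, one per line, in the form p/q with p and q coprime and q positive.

APPEND 37: p_0 = 37·1 + 0 = 37, q_0 = 37·0 + 1 = 1 → 37/1
APPEND 24: p_1 = 24·37 + 1 = 889, q_1 = 24·1 + 0 = 24 → 889/24
APPEND 44: p_2 = 44·889 + 37 = 39153, q_2 = 44·24 + 1 = 1057 → 39153/1057
APPEND 10: p_3 = 10·39153 + 889 = 392419, q_3 = 10·1057 + 24 = 10594 → 392419/10594
APPEND 10: p_4 = 10·392419 + 39153 = 3963343, q_4 = 10·10594 + 1057 = 106997 → 3963343/106997
APPEND 47: p_5 = 47·3963343 + 392419 = 186669540, q_5 = 47·106997 + 10594 = 5039453 → 186669540/5039453
APPEND 10: p_6 = 10·186669540 + 3963343 = 1870658743, q_6 = 10·5039453 + 106997 = 50501527 → 1870658743/50501527
APPEND 42: p_7 = 42·1870658743 + 186669540 = 78754336746, q_7 = 42·50501527 + 5039453 = 2126103587 → 78754336746/2126103587
APPEND 49: p_8 = 49·78754336746 + 1870658743 = 3860833159297, q_8 = 49·2126103587 + 50501527 = 104229577290 → 3860833159297/104229577290
APPEND 13: p_9 = 13·3860833159297 + 78754336746 = 50269585407607, q_9 = 13·104229577290 + 2126103587 = 1357110608357 → 50269585407607/1357110608357
APPEND 45: p_10 = 45·50269585407607 + 3860833159297 = 2265992176501612, q_10 = 45·1357110608357 + 104229577290 = 61174206953355 → 2265992176501612/61174206953355
APPEND 29: p_11 = 29·2265992176501612 + 50269585407607 = 65764042703954355, q_11 = 29·61174206953355 + 1357110608357 = 1775409112255652 → 65764042703954355/1775409112255652
APPEND 31: p_12 = 31·65764042703954355 + 2265992176501612 = 2040951315999086617, q_12 = 31·1775409112255652 + 61174206953355 = 55098856686878567 → 2040951315999086617/55098856686878567
APPEND 6: p_13 = 6·2040951315999086617 + 65764042703954355 = 12311471938698474057, q_13 = 6·55098856686878567 + 1775409112255652 = 332368549233527054 → 12311471938698474057/332368549233527054
APPEND 26: p_14 = 26·12311471938698474057 + 2040951315999086617 = 322139221722159412099, q_14 = 26·332368549233527054 + 55098856686878567 = 8696681136758581971 → 322139221722159412099/8696681136758581971
APPEND 47: p_15 = 47·322139221722159412099 + 12311471938698474057 = 15152854892880190842710, q_15 = 47·8696681136758581971 + 332368549233527054 = 409076381976886879691 → 15152854892880190842710/409076381976886879691
APPEND 46: p_16 = 46·15152854892880190842710 + 322139221722159412099 = 697353464294210938176759, q_16 = 46·409076381976886879691 + 8696681136758581971 = 18826210252073555047757 → 697353464294210938176759/18826210252073555047757
APPEND 34: p_17 = 34·697353464294210938176759 + 15152854892880190842710 = 23725170640896052088852516, q_17 = 34·18826210252073555047757 + 409076381976886879691 = 640500224952477758503429 → 23725170640896052088852516/640500224952477758503429
APPEND 9: p_18 = 9·23725170640896052088852516 + 697353464294210938176759 = 214223889232358679737849403, q_18 = 9·640500224952477758503429 + 18826210252073555047757 = 5783328234824373381578618 → 214223889232358679737849403/5783328234824373381578618

37/1
889/24
39153/1057
392419/10594
1870658743/50501527
3860833159297/104229577290
50269585407607/1357110608357
65764042703954355/1775409112255652
15152854892880190842710/409076381976886879691
23725170640896052088852516/640500224952477758503429
214223889232358679737849403/5783328234824373381578618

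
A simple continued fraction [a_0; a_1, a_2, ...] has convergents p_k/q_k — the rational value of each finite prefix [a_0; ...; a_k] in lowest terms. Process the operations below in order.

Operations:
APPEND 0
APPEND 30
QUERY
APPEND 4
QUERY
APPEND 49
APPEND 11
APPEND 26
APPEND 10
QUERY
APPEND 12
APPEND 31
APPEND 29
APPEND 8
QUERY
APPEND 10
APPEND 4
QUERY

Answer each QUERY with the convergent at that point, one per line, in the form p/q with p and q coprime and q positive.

1/30
4/121
568601/17199460
49880715538/1508828460849
2069942772774/62613146868569

APPEND 0: p_0 = 0·1 + 0 = 0, q_0 = 0·0 + 1 = 1 → 0/1
APPEND 30: p_1 = 30·0 + 1 = 1, q_1 = 30·1 + 0 = 30 → 1/30
APPEND 4: p_2 = 4·1 + 0 = 4, q_2 = 4·30 + 1 = 121 → 4/121
APPEND 49: p_3 = 49·4 + 1 = 197, q_3 = 49·121 + 30 = 5959 → 197/5959
APPEND 11: p_4 = 11·197 + 4 = 2171, q_4 = 11·5959 + 121 = 65670 → 2171/65670
APPEND 26: p_5 = 26·2171 + 197 = 56643, q_5 = 26·65670 + 5959 = 1713379 → 56643/1713379
APPEND 10: p_6 = 10·56643 + 2171 = 568601, q_6 = 10·1713379 + 65670 = 17199460 → 568601/17199460
APPEND 12: p_7 = 12·568601 + 56643 = 6879855, q_7 = 12·17199460 + 1713379 = 208106899 → 6879855/208106899
APPEND 31: p_8 = 31·6879855 + 568601 = 213844106, q_8 = 31·208106899 + 17199460 = 6468513329 → 213844106/6468513329
APPEND 29: p_9 = 29·213844106 + 6879855 = 6208358929, q_9 = 29·6468513329 + 208106899 = 187794993440 → 6208358929/187794993440
APPEND 8: p_10 = 8·6208358929 + 213844106 = 49880715538, q_10 = 8·187794993440 + 6468513329 = 1508828460849 → 49880715538/1508828460849
APPEND 10: p_11 = 10·49880715538 + 6208358929 = 505015514309, q_11 = 10·1508828460849 + 187794993440 = 15276079601930 → 505015514309/15276079601930
APPEND 4: p_12 = 4·505015514309 + 49880715538 = 2069942772774, q_12 = 4·15276079601930 + 1508828460849 = 62613146868569 → 2069942772774/62613146868569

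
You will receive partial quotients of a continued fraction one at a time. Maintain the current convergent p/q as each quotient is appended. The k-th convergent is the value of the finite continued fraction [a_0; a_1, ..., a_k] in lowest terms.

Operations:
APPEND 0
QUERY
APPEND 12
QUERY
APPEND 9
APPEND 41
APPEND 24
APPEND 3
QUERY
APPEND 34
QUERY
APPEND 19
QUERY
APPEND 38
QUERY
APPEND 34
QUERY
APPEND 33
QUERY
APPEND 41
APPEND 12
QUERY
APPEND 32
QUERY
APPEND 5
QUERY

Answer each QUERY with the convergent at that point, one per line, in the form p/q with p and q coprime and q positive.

0/1
1/12
27037/327440
928147/11240613
17661830/213899087
672077687/8139405919
22868303188/276953700333
755326082891/9147611516908
372650178503519/4513095922239640
11955796949814327/144794398537562041
60151634927575154/728485088610049845

APPEND 0: p_0 = 0·1 + 0 = 0, q_0 = 0·0 + 1 = 1 → 0/1
APPEND 12: p_1 = 12·0 + 1 = 1, q_1 = 12·1 + 0 = 12 → 1/12
APPEND 9: p_2 = 9·1 + 0 = 9, q_2 = 9·12 + 1 = 109 → 9/109
APPEND 41: p_3 = 41·9 + 1 = 370, q_3 = 41·109 + 12 = 4481 → 370/4481
APPEND 24: p_4 = 24·370 + 9 = 8889, q_4 = 24·4481 + 109 = 107653 → 8889/107653
APPEND 3: p_5 = 3·8889 + 370 = 27037, q_5 = 3·107653 + 4481 = 327440 → 27037/327440
APPEND 34: p_6 = 34·27037 + 8889 = 928147, q_6 = 34·327440 + 107653 = 11240613 → 928147/11240613
APPEND 19: p_7 = 19·928147 + 27037 = 17661830, q_7 = 19·11240613 + 327440 = 213899087 → 17661830/213899087
APPEND 38: p_8 = 38·17661830 + 928147 = 672077687, q_8 = 38·213899087 + 11240613 = 8139405919 → 672077687/8139405919
APPEND 34: p_9 = 34·672077687 + 17661830 = 22868303188, q_9 = 34·8139405919 + 213899087 = 276953700333 → 22868303188/276953700333
APPEND 33: p_10 = 33·22868303188 + 672077687 = 755326082891, q_10 = 33·276953700333 + 8139405919 = 9147611516908 → 755326082891/9147611516908
APPEND 41: p_11 = 41·755326082891 + 22868303188 = 30991237701719, q_11 = 41·9147611516908 + 276953700333 = 375329025893561 → 30991237701719/375329025893561
APPEND 12: p_12 = 12·30991237701719 + 755326082891 = 372650178503519, q_12 = 12·375329025893561 + 9147611516908 = 4513095922239640 → 372650178503519/4513095922239640
APPEND 32: p_13 = 32·372650178503519 + 30991237701719 = 11955796949814327, q_13 = 32·4513095922239640 + 375329025893561 = 144794398537562041 → 11955796949814327/144794398537562041
APPEND 5: p_14 = 5·11955796949814327 + 372650178503519 = 60151634927575154, q_14 = 5·144794398537562041 + 4513095922239640 = 728485088610049845 → 60151634927575154/728485088610049845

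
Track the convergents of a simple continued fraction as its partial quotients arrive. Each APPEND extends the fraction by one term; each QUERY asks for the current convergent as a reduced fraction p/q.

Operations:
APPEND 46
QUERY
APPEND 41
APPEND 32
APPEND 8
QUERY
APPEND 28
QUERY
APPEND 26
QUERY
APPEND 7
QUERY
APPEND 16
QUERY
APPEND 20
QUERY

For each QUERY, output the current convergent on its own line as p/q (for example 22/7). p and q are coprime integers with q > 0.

46/1
485327/10545
13649586/296573
355374563/7721443
2501271527/54346674
40375718995/877268227
810015651427/17599711214

APPEND 46: p_0 = 46·1 + 0 = 46, q_0 = 46·0 + 1 = 1 → 46/1
APPEND 41: p_1 = 41·46 + 1 = 1887, q_1 = 41·1 + 0 = 41 → 1887/41
APPEND 32: p_2 = 32·1887 + 46 = 60430, q_2 = 32·41 + 1 = 1313 → 60430/1313
APPEND 8: p_3 = 8·60430 + 1887 = 485327, q_3 = 8·1313 + 41 = 10545 → 485327/10545
APPEND 28: p_4 = 28·485327 + 60430 = 13649586, q_4 = 28·10545 + 1313 = 296573 → 13649586/296573
APPEND 26: p_5 = 26·13649586 + 485327 = 355374563, q_5 = 26·296573 + 10545 = 7721443 → 355374563/7721443
APPEND 7: p_6 = 7·355374563 + 13649586 = 2501271527, q_6 = 7·7721443 + 296573 = 54346674 → 2501271527/54346674
APPEND 16: p_7 = 16·2501271527 + 355374563 = 40375718995, q_7 = 16·54346674 + 7721443 = 877268227 → 40375718995/877268227
APPEND 20: p_8 = 20·40375718995 + 2501271527 = 810015651427, q_8 = 20·877268227 + 54346674 = 17599711214 → 810015651427/17599711214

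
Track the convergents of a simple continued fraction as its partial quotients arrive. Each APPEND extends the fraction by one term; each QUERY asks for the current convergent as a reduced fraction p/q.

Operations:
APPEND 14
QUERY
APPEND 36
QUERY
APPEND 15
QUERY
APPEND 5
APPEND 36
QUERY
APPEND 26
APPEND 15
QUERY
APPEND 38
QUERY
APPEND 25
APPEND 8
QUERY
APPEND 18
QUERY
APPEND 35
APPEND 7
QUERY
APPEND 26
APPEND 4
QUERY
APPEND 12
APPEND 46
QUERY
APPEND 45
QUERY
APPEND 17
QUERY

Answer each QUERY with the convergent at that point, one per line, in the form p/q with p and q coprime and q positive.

14/1
505/36
7589/541
1391789/99217
544766249/38834962
20737342426/1478310939
4172563957618/297451178435
75625129564023/5391117820267
18632989820452984/1328297142034727
1967068139542357012/140227146213197455
1110195685388725323958/79142948620216563987
49982897768954578338261/3563150138376571539557
850819457757616557074395/60652695301021932736456

APPEND 14: p_0 = 14·1 + 0 = 14, q_0 = 14·0 + 1 = 1 → 14/1
APPEND 36: p_1 = 36·14 + 1 = 505, q_1 = 36·1 + 0 = 36 → 505/36
APPEND 15: p_2 = 15·505 + 14 = 7589, q_2 = 15·36 + 1 = 541 → 7589/541
APPEND 5: p_3 = 5·7589 + 505 = 38450, q_3 = 5·541 + 36 = 2741 → 38450/2741
APPEND 36: p_4 = 36·38450 + 7589 = 1391789, q_4 = 36·2741 + 541 = 99217 → 1391789/99217
APPEND 26: p_5 = 26·1391789 + 38450 = 36224964, q_5 = 26·99217 + 2741 = 2582383 → 36224964/2582383
APPEND 15: p_6 = 15·36224964 + 1391789 = 544766249, q_6 = 15·2582383 + 99217 = 38834962 → 544766249/38834962
APPEND 38: p_7 = 38·544766249 + 36224964 = 20737342426, q_7 = 38·38834962 + 2582383 = 1478310939 → 20737342426/1478310939
APPEND 25: p_8 = 25·20737342426 + 544766249 = 518978326899, q_8 = 25·1478310939 + 38834962 = 36996608437 → 518978326899/36996608437
APPEND 8: p_9 = 8·518978326899 + 20737342426 = 4172563957618, q_9 = 8·36996608437 + 1478310939 = 297451178435 → 4172563957618/297451178435
APPEND 18: p_10 = 18·4172563957618 + 518978326899 = 75625129564023, q_10 = 18·297451178435 + 36996608437 = 5391117820267 → 75625129564023/5391117820267
APPEND 35: p_11 = 35·75625129564023 + 4172563957618 = 2651052098698423, q_11 = 35·5391117820267 + 297451178435 = 188986574887780 → 2651052098698423/188986574887780
APPEND 7: p_12 = 7·2651052098698423 + 75625129564023 = 18632989820452984, q_12 = 7·188986574887780 + 5391117820267 = 1328297142034727 → 18632989820452984/1328297142034727
APPEND 26: p_13 = 26·18632989820452984 + 2651052098698423 = 487108787430476007, q_13 = 26·1328297142034727 + 188986574887780 = 34724712267790682 → 487108787430476007/34724712267790682
APPEND 4: p_14 = 4·487108787430476007 + 18632989820452984 = 1967068139542357012, q_14 = 4·34724712267790682 + 1328297142034727 = 140227146213197455 → 1967068139542357012/140227146213197455
APPEND 12: p_15 = 12·1967068139542357012 + 487108787430476007 = 24091926461938760151, q_15 = 12·140227146213197455 + 34724712267790682 = 1717450466826160142 → 24091926461938760151/1717450466826160142
APPEND 46: p_16 = 46·24091926461938760151 + 1967068139542357012 = 1110195685388725323958, q_16 = 46·1717450466826160142 + 140227146213197455 = 79142948620216563987 → 1110195685388725323958/79142948620216563987
APPEND 45: p_17 = 45·1110195685388725323958 + 24091926461938760151 = 49982897768954578338261, q_17 = 45·79142948620216563987 + 1717450466826160142 = 3563150138376571539557 → 49982897768954578338261/3563150138376571539557
APPEND 17: p_18 = 17·49982897768954578338261 + 1110195685388725323958 = 850819457757616557074395, q_18 = 17·3563150138376571539557 + 79142948620216563987 = 60652695301021932736456 → 850819457757616557074395/60652695301021932736456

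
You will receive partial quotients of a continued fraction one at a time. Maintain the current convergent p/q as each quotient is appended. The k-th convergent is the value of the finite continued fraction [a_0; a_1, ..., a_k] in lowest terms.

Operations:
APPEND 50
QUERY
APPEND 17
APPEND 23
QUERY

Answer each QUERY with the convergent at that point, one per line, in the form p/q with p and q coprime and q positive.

50/1
19623/392

APPEND 50: p_0 = 50·1 + 0 = 50, q_0 = 50·0 + 1 = 1 → 50/1
APPEND 17: p_1 = 17·50 + 1 = 851, q_1 = 17·1 + 0 = 17 → 851/17
APPEND 23: p_2 = 23·851 + 50 = 19623, q_2 = 23·17 + 1 = 392 → 19623/392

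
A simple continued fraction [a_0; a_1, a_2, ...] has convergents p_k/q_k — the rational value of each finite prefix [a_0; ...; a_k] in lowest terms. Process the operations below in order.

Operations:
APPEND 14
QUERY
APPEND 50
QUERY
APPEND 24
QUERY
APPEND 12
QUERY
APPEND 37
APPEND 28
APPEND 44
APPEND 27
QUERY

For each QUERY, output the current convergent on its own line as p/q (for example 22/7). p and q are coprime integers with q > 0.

APPEND 14: p_0 = 14·1 + 0 = 14, q_0 = 14·0 + 1 = 1 → 14/1
APPEND 50: p_1 = 50·14 + 1 = 701, q_1 = 50·1 + 0 = 50 → 701/50
APPEND 24: p_2 = 24·701 + 14 = 16838, q_2 = 24·50 + 1 = 1201 → 16838/1201
APPEND 12: p_3 = 12·16838 + 701 = 202757, q_3 = 12·1201 + 50 = 14462 → 202757/14462
APPEND 37: p_4 = 37·202757 + 16838 = 7518847, q_4 = 37·14462 + 1201 = 536295 → 7518847/536295
APPEND 28: p_5 = 28·7518847 + 202757 = 210730473, q_5 = 28·536295 + 14462 = 15030722 → 210730473/15030722
APPEND 44: p_6 = 44·210730473 + 7518847 = 9279659659, q_6 = 44·15030722 + 536295 = 661888063 → 9279659659/661888063
APPEND 27: p_7 = 27·9279659659 + 210730473 = 250761541266, q_7 = 27·661888063 + 15030722 = 17886008423 → 250761541266/17886008423

14/1
701/50
16838/1201
202757/14462
250761541266/17886008423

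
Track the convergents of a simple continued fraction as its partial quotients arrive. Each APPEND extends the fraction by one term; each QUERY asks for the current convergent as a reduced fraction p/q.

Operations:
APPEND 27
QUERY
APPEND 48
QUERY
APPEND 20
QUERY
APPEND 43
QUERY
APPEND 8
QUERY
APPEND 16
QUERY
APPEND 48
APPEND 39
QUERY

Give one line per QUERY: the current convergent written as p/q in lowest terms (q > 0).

APPEND 27: p_0 = 27·1 + 0 = 27, q_0 = 27·0 + 1 = 1 → 27/1
APPEND 48: p_1 = 48·27 + 1 = 1297, q_1 = 48·1 + 0 = 48 → 1297/48
APPEND 20: p_2 = 20·1297 + 27 = 25967, q_2 = 20·48 + 1 = 961 → 25967/961
APPEND 43: p_3 = 43·25967 + 1297 = 1117878, q_3 = 43·961 + 48 = 41371 → 1117878/41371
APPEND 8: p_4 = 8·1117878 + 25967 = 8968991, q_4 = 8·41371 + 961 = 331929 → 8968991/331929
APPEND 16: p_5 = 16·8968991 + 1117878 = 144621734, q_5 = 16·331929 + 41371 = 5352235 → 144621734/5352235
APPEND 48: p_6 = 48·144621734 + 8968991 = 6950812223, q_6 = 48·5352235 + 331929 = 257239209 → 6950812223/257239209
APPEND 39: p_7 = 39·6950812223 + 144621734 = 271226298431, q_7 = 39·257239209 + 5352235 = 10037681386 → 271226298431/10037681386

27/1
1297/48
25967/961
1117878/41371
8968991/331929
144621734/5352235
271226298431/10037681386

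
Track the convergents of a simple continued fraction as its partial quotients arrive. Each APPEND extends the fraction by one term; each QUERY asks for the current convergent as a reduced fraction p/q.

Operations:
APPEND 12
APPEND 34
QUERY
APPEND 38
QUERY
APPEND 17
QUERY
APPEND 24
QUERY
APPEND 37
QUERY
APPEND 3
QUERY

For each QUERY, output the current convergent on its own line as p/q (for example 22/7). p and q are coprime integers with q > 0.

409/34
15554/1293
264827/22015
6371402/529653
236006701/19619176
714391505/59387181

APPEND 12: p_0 = 12·1 + 0 = 12, q_0 = 12·0 + 1 = 1 → 12/1
APPEND 34: p_1 = 34·12 + 1 = 409, q_1 = 34·1 + 0 = 34 → 409/34
APPEND 38: p_2 = 38·409 + 12 = 15554, q_2 = 38·34 + 1 = 1293 → 15554/1293
APPEND 17: p_3 = 17·15554 + 409 = 264827, q_3 = 17·1293 + 34 = 22015 → 264827/22015
APPEND 24: p_4 = 24·264827 + 15554 = 6371402, q_4 = 24·22015 + 1293 = 529653 → 6371402/529653
APPEND 37: p_5 = 37·6371402 + 264827 = 236006701, q_5 = 37·529653 + 22015 = 19619176 → 236006701/19619176
APPEND 3: p_6 = 3·236006701 + 6371402 = 714391505, q_6 = 3·19619176 + 529653 = 59387181 → 714391505/59387181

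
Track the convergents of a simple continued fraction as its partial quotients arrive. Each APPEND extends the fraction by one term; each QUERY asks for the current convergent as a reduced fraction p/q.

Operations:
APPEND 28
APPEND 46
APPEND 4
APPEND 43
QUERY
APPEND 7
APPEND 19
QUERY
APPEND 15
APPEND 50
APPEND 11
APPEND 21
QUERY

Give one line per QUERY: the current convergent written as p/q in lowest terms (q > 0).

224201/8001
30141430/1075649
5279394504221/188404313235

APPEND 28: p_0 = 28·1 + 0 = 28, q_0 = 28·0 + 1 = 1 → 28/1
APPEND 46: p_1 = 46·28 + 1 = 1289, q_1 = 46·1 + 0 = 46 → 1289/46
APPEND 4: p_2 = 4·1289 + 28 = 5184, q_2 = 4·46 + 1 = 185 → 5184/185
APPEND 43: p_3 = 43·5184 + 1289 = 224201, q_3 = 43·185 + 46 = 8001 → 224201/8001
APPEND 7: p_4 = 7·224201 + 5184 = 1574591, q_4 = 7·8001 + 185 = 56192 → 1574591/56192
APPEND 19: p_5 = 19·1574591 + 224201 = 30141430, q_5 = 19·56192 + 8001 = 1075649 → 30141430/1075649
APPEND 15: p_6 = 15·30141430 + 1574591 = 453696041, q_6 = 15·1075649 + 56192 = 16190927 → 453696041/16190927
APPEND 50: p_7 = 50·453696041 + 30141430 = 22714943480, q_7 = 50·16190927 + 1075649 = 810621999 → 22714943480/810621999
APPEND 11: p_8 = 11·22714943480 + 453696041 = 250318074321, q_8 = 11·810621999 + 16190927 = 8933032916 → 250318074321/8933032916
APPEND 21: p_9 = 21·250318074321 + 22714943480 = 5279394504221, q_9 = 21·8933032916 + 810621999 = 188404313235 → 5279394504221/188404313235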